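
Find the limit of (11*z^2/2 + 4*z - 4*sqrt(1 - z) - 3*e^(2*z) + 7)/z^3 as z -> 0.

Substitution gives 0/0; apply L'Hôpital's rule 3 times.
After differentiating numerator and denominator 3 times the quotient is (-24*e^(2*z) + 3/(2*(1 - z)^(5/2)))/(6); at z = 0 this is -15/4.

-15/4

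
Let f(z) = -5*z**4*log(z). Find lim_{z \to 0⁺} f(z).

0

This is a 0·(−∞) form. Rewrite as -5·ln(z) / z^(−4) and apply L'Hôpital:
the derivative quotient is -5·(1/z) / (−4·z^(−5)) = (5/4)·z^4 → 0.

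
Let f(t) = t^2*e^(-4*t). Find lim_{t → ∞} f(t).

0

Write as t^2/e^{4t}, an ∞/∞ form.
Exponential growth dominates any polynomial, so repeated L'Hôpital (or the standard result) gives 0.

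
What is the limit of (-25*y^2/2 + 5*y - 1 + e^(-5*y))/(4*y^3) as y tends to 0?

-125/24

Direct substitution gives 0/0.
Apply L'Hôpital: lim (-25*y + 5 - 5*e^(-5*y))/(12*y^2), still 0/0.
Apply L'Hôpital: lim (-25 + 25*e^(-5*y))/(24*y), still 0/0.
After 3 applications of L'Hôpital's rule the quotient is (-125*e^(-5*y))/(24); substituting y = 0 gives -125/24.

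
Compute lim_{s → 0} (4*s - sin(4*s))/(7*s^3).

32/21

Direct substitution gives 0/0.
Apply L'Hôpital: lim (4 - 4*cos(4*s))/(21*s^2), still 0/0.
Apply L'Hôpital: lim (16*sin(4*s))/(42*s), still 0/0.
After 3 applications of L'Hôpital's rule the quotient is (64*cos(4*s))/(42); substituting s = 0 gives 32/21.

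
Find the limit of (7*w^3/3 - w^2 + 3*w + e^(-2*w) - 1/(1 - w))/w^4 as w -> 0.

Substitution gives 0/0 (the numerator vanishes to order 4).
Expand each term to order w^4: the coefficient of w^4 in e^(-2w) is 2/3 and in −1/(1 - w) is -1.
Lower-order terms cancel with the polynomial part, so the numerator is (-1/3)·w^4 + o(w^4), and the limit is (-1/3)/(1) = -1/3.

-1/3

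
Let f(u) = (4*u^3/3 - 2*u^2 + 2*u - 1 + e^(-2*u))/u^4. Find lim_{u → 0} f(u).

Direct substitution gives 0/0.
Apply L'Hôpital: lim (4*u^2 - 4*u + 2 - 2*e^(-2*u))/(4*u^3), still 0/0.
Apply L'Hôpital: lim (8*u - 4 + 4*e^(-2*u))/(12*u^2), still 0/0.
Apply L'Hôpital: lim (8 - 8*e^(-2*u))/(24*u), still 0/0.
After 4 applications of L'Hôpital's rule the quotient is (16*e^(-2*u))/(24); substituting u = 0 gives 2/3.

2/3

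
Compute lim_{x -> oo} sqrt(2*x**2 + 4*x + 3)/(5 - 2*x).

-√(2)/2

For large |x|, √(2*x^2 + 4*x + 3) ≈ √2·|x| and the denominator ≈ -2x.
Since x → +∞, |x| = x, giving √2/(-2) = -√(2)/2.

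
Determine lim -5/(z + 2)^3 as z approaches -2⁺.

As z → -2⁺, (z + 2) → 0⁺, so (z + 2)^3 → 0⁺ and -5/(z + 2)^3 → -∞.

-∞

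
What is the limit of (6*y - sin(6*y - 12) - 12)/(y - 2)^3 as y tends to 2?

Direct substitution gives 0/0.
Apply L'Hôpital: lim (6 - 6*cos(6*y - 12))/(3*(y - 2)^2), still 0/0.
Apply L'Hôpital: lim (36*sin(6*y - 12))/(6*y - 12), still 0/0.
After 3 applications of L'Hôpital's rule the quotient is (216*cos(6*y - 12))/(6); substituting y = 2 gives 36.

36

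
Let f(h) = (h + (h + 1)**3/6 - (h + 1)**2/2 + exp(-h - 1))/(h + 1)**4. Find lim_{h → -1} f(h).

Direct substitution gives 0/0.
Apply L'Hôpital: lim (-h + (h + 1)^2/2 - e^(-h - 1))/(4*(h + 1)^3), still 0/0.
Apply L'Hôpital: lim (h + e^(-h - 1))/(12*(h + 1)^2), still 0/0.
Apply L'Hôpital: lim (1 - e^(-h - 1))/(24*h + 24), still 0/0.
After 4 applications of L'Hôpital's rule the quotient is (e^(-h - 1))/(24); substituting h = -1 gives 1/24.

1/24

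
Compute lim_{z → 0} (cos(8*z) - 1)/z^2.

-32

Direct substitution gives 0/0.
Apply L'Hôpital: lim (-8*sin(8*z))/(2*z), still 0/0.
After 2 applications of L'Hôpital's rule the quotient is (-64*cos(8*z))/(2); substituting z = 0 gives -32.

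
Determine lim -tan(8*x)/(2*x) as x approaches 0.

-4

Substitution gives 0/0.
Since tan(u)/u → 1 as u → 0, tan(8x)/(8x) → 1 and the limit is 8/(-2) = -4.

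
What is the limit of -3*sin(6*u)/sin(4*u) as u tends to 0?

Substitution gives 0/0.
Divide numerator and denominator by u: sin(6u)/u → 6 and sin(4u)/u → 4, so the limit is -3·6/4 = -9/2.

-9/2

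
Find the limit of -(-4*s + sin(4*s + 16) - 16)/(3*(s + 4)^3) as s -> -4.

32/9

Direct substitution gives 0/0.
Apply L'Hôpital: lim (4*cos(4*s + 16) - 4)/(-9*(s + 4)^2), still 0/0.
Apply L'Hôpital: lim (-16*sin(4*s + 16))/(-18*s - 72), still 0/0.
After 3 applications of L'Hôpital's rule the quotient is (-64*cos(4*s + 16))/(-18); substituting s = -4 gives 32/9.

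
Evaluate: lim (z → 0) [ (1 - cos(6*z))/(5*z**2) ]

Substitution gives 0/0.
Use (1 − cos u)/u² → 1/2 with u = 6z: the limit is 6²/(2·5) = 18/5.

18/5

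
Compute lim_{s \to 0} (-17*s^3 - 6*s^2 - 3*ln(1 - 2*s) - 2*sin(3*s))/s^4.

12

Substitution gives 0/0 (the numerator vanishes to order 4).
Expand each term to order s^4: the coefficient of s^4 in -3·ln(1 - 2s) is 12 and in -2·sin(3s) is 0.
Lower-order terms cancel with the polynomial part, so the numerator is (12)·s^4 + o(s^4), and the limit is (12)/(1) = 12.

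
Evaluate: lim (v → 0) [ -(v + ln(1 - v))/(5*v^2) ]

Direct substitution gives 0/0.
Apply L'Hôpital: lim (1 - 1/(1 - v))/(-10*v), still 0/0.
After 2 applications of L'Hôpital's rule the quotient is (-1/(1 - v)^2)/(-10); substituting v = 0 gives 1/10.

1/10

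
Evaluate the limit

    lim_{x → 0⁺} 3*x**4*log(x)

0

This is a 0·(−∞) form. Rewrite as 3·ln(x) / x^(−4) and apply L'Hôpital:
the derivative quotient is 3·(1/x) / (−4·x^(−5)) = (-3/4)·x^4 → 0.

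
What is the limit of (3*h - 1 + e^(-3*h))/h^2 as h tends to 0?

9/2

Direct substitution gives 0/0.
Apply L'Hôpital: lim (3 - 3*e^(-3*h))/(2*h), still 0/0.
After 2 applications of L'Hôpital's rule the quotient is (9*e^(-3*h))/(2); substituting h = 0 gives 9/2.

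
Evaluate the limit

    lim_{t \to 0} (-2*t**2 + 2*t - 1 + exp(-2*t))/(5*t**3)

Direct substitution gives 0/0.
Apply L'Hôpital: lim (-4*t + 2 - 2*e^(-2*t))/(15*t^2), still 0/0.
Apply L'Hôpital: lim (-4 + 4*e^(-2*t))/(30*t), still 0/0.
After 3 applications of L'Hôpital's rule the quotient is (-8*e^(-2*t))/(30); substituting t = 0 gives -4/15.

-4/15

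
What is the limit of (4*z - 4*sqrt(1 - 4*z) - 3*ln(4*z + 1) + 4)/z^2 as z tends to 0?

32

Substitution gives 0/0; apply L'Hôpital's rule 2 times.
After differentiating numerator and denominator 2 times the quotient is (48/(4*z + 1)^2 + 16/(1 - 4*z)^(3/2))/(2); at z = 0 this is 32.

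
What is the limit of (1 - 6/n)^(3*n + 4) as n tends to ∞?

Let L be the limit and take ln: ln L = lim (3n + 4)·ln(1 - 6/n) = lim (3n + 4)·(-6/n + O(1/n²)) = -18.
Hence L = e^(-18).

e^(-18)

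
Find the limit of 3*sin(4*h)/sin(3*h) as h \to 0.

Substitution gives 0/0.
Divide numerator and denominator by h: sin(4h)/h → 4 and sin(3h)/h → 3, so the limit is 3·4/3 = 4.

4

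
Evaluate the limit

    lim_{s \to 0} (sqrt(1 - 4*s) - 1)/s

-2

Substitution gives 0/0. Multiply numerator and denominator by the conjugate √(1 - 4s) + √1.
The numerator becomes (1 - 4s) − 1 = -4s, so the expression simplifies to -4/(√(1 - 4s) + √1).
Letting s → 0 gives -4/(2√1) = -2.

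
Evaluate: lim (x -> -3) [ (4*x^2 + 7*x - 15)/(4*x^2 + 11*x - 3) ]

Since x = -3 makes numerator and denominator zero, (x + 3) divides both.
Cancelling it gives (4*x - 5)/(4*x - 1); now plug in x = -3 to get 17/13.

17/13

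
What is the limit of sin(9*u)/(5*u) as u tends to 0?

9/5

Substitution gives 0/0.
Write it as (9/5)·sin(9u)/(9u); since sin(θ)/θ → 1, the limit is 9/5.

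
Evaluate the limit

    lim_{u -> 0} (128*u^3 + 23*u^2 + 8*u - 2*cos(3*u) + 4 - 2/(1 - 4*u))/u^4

Substitution gives 0/0 (the numerator vanishes to order 4).
Expand each term to order u^4: the coefficient of u^4 in -2·1/(1 - 4u) is -512 and in -2·cos(3u) is -27/4.
Lower-order terms cancel with the polynomial part, so the numerator is (-2075/4)·u^4 + o(u^4), and the limit is (-2075/4)/(1) = -2075/4.

-2075/4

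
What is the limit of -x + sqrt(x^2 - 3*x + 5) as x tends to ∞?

-3/2

This has the form ∞ − ∞. Multiply and divide by the conjugate √(x^2 - 3*x + 5) + x.
That gives (-3x + 5) / (√(x^2 - 3*x + 5) + x).
Divide numerator and denominator by x: the limit is -3/(2·1) = -3/2.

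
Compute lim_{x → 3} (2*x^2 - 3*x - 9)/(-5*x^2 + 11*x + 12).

-9/19

Direct substitution gives 0/0, so factor. Both numerator and denominator have (x - 3) as a factor.
After cancelling, the expression reduces to (2*x + 3)/(-5*x - 4).
Substituting x = 3 gives -9/19.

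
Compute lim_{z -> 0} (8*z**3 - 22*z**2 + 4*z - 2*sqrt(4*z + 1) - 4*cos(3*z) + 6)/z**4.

Substitution gives 0/0; apply L'Hôpital's rule 4 times.
After differentiating numerator and denominator 4 times the quotient is (-324*cos(3*z) + 480/(4*z + 1)^(7/2))/(24); at z = 0 this is 13/2.

13/2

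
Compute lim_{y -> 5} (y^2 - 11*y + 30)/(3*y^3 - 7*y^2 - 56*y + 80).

-1/99

At y = 5 both the top and bottom vanish — a removable singularity. Factoring out (y - 5) from each leaves (y - 6)/(3*y^2 + 8*y - 16), which at y = 5 equals -1/99.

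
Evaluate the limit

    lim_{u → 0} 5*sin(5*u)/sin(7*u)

25/7

Substitution gives 0/0.
Divide numerator and denominator by u: sin(5u)/u → 5 and sin(7u)/u → 7, so the limit is 5·5/7 = 25/7.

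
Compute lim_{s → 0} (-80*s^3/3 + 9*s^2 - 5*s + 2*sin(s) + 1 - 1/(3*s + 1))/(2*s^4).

Substitution gives 0/0 (the numerator vanishes to order 4).
Expand each term to order s^4: the coefficient of s^4 in −1/(1 + 3s) is -81 and in 2·sin(s) is 0.
Lower-order terms cancel with the polynomial part, so the numerator is (-81)·s^4 + o(s^4), and the limit is (-81)/(2) = -81/2.

-81/2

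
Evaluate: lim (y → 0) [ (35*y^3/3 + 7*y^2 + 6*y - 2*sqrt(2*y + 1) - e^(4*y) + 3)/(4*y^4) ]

-113/48

Substitution gives 0/0 (the numerator vanishes to order 4).
Expand each term to order y^4: the coefficient of y^4 in -2·√(1 + 2y) is 5/4 and in −e^(4y) is -32/3.
Lower-order terms cancel with the polynomial part, so the numerator is (-113/12)·y^4 + o(y^4), and the limit is (-113/12)/(4) = -113/48.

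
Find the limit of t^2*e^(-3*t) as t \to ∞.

Write as t^2/e^{3t}, an ∞/∞ form.
Exponential growth dominates any polynomial, so repeated L'Hôpital (or the standard result) gives 0.

0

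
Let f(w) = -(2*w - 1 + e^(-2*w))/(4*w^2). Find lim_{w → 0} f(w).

-1/2

Direct substitution gives 0/0.
Apply L'Hôpital: lim (2 - 2*e^(-2*w))/(-8*w), still 0/0.
After 2 applications of L'Hôpital's rule the quotient is (4*e^(-2*w))/(-8); substituting w = 0 gives -1/2.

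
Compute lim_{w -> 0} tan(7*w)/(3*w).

7/3

Substitution gives 0/0.
Since tan(u)/u → 1 as u → 0, tan(7w)/(7w) → 1 and the limit is 7/3.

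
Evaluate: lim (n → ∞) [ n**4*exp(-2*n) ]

Write as n^4/e^{2n}, an ∞/∞ form.
Exponential growth dominates any polynomial, so repeated L'Hôpital (or the standard result) gives 0.

0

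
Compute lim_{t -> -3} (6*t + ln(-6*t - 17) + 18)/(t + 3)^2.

-18

Direct substitution gives 0/0.
Apply L'Hôpital: lim (6 - 6/(-6*t - 17))/(2*t + 6), still 0/0.
After 2 applications of L'Hôpital's rule the quotient is (-36/(-6*t - 17)^2)/(2); substituting t = -3 gives -18.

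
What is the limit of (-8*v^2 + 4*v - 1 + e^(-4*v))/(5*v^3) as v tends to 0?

-32/15

Direct substitution gives 0/0.
Apply L'Hôpital: lim (-16*v + 4 - 4*e^(-4*v))/(15*v^2), still 0/0.
Apply L'Hôpital: lim (-16 + 16*e^(-4*v))/(30*v), still 0/0.
After 3 applications of L'Hôpital's rule the quotient is (-64*e^(-4*v))/(30); substituting v = 0 gives -32/15.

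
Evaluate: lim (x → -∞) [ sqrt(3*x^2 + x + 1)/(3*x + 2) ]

-√(3)/3

For large |x|, √(3*x^2 + x + 1) ≈ √3·|x| and the denominator ≈ 3x.
Since x → −∞, |x| = −x, giving −√3/(3) = -√(3)/3.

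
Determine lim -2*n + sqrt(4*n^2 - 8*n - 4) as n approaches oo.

-2

An ∞ − ∞ form. Rationalising with the conjugate, the difference becomes (-8n - 4) / (√(4*n^2 - 8*n - 4) + 2n).
For large n the denominator behaves like 2·2n, so the quotient tends to -8/4 = -2.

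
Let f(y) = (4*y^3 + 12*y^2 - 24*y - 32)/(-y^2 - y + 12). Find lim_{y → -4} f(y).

72/7

At y = -4 both the top and bottom vanish — a removable singularity. Factoring out (y + 4) from each leaves (4*y^2 - 4*y - 8)/(3 - y), which at y = -4 equals 72/7.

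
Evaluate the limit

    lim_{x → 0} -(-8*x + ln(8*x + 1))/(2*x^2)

16

Direct substitution gives 0/0.
Apply L'Hôpital: lim (-8 + 8/(8*x + 1))/(-4*x), still 0/0.
After 2 applications of L'Hôpital's rule the quotient is (-64/(8*x + 1)^2)/(-4); substituting x = 0 gives 16.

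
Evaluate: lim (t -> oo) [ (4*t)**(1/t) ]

Base → ∞ and exponent → 0: an ∞^0 form.
Take logs: (1/t)·ln(4·t^1) = (ln 4 + 1·ln t)/t → 0.
So the limit is e^0 = 1.

1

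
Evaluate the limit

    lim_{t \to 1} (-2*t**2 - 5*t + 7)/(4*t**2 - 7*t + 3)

-9

Direct substitution gives 0/0, so factor. Both numerator and denominator have (t - 1) as a factor.
After cancelling, the expression reduces to (-2*t - 7)/(4*t - 3).
Substituting t = 1 gives -9.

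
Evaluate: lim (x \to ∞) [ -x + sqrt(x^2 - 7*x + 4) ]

An ∞ − ∞ form. Rationalising with the conjugate, the difference becomes (-7x + 4) / (√(x^2 - 7*x + 4) + x).
For large x the denominator behaves like 2·x, so the quotient tends to -7/2 = -7/2.

-7/2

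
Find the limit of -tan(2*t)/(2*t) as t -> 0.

Substitution gives 0/0.
Since tan(u)/u → 1 as u → 0, tan(2t)/(2t) → 1 and the limit is 2/(-2) = -1.

-1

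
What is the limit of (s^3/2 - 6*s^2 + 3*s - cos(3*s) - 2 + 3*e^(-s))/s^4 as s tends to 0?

Substitution gives 0/0 (the numerator vanishes to order 4).
Expand each term to order s^4: the coefficient of s^4 in 3·e^(-s) is 1/8 and in −cos(3s) is -27/8.
Lower-order terms cancel with the polynomial part, so the numerator is (-13/4)·s^4 + o(s^4), and the limit is (-13/4)/(1) = -13/4.

-13/4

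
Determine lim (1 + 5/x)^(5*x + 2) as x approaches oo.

e^(25)

Write it as [(1 + 5/x)^x]^(5) · (1 + 5/x)^(2). The bracketed term tends to e^(5) and the second factor to 1, so the limit is e^(25).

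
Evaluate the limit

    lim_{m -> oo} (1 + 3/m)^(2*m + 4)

e^(6)

The base → 1 and the exponent → ∞: a 1^∞ form.
Take logarithms: (2m + 4)·ln(1 + 3/m). Since ln(1+u) ~ u for small u, this behaves like (2m)·(3/m) → 6.
So the limit is e^(6).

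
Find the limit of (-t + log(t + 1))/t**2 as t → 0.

Direct substitution gives 0/0.
Apply L'Hôpital: lim (-1 + 1/(t + 1))/(2*t), still 0/0.
After 2 applications of L'Hôpital's rule the quotient is (-1/(t + 1)^2)/(2); substituting t = 0 gives -1/2.

-1/2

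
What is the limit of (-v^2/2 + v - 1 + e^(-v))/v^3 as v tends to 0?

Direct substitution gives 0/0.
Apply L'Hôpital: lim (-v + 1 - e^(-v))/(3*v^2), still 0/0.
Apply L'Hôpital: lim (-1 + e^(-v))/(6*v), still 0/0.
After 3 applications of L'Hôpital's rule the quotient is (-e^(-v))/(6); substituting v = 0 gives -1/6.

-1/6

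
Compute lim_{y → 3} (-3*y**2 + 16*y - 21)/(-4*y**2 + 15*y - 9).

Direct substitution gives 0/0, so factor. Both numerator and denominator have (y - 3) as a factor.
After cancelling, the expression reduces to (7 - 3*y)/(3 - 4*y).
Substituting y = 3 gives 2/9.

2/9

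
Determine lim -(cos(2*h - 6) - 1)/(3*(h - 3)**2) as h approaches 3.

Direct substitution gives 0/0.
Apply L'Hôpital: lim (-2*sin(2*h - 6))/(18 - 6*h), still 0/0.
After 2 applications of L'Hôpital's rule the quotient is (-4*cos(2*h - 6))/(-6); substituting h = 3 gives 2/3.

2/3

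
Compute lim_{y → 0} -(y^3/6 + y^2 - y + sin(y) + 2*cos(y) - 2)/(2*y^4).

Substitution gives 0/0; apply L'Hôpital's rule 4 times.
After differentiating numerator and denominator 4 times the quotient is (sin(y) + 2*cos(y))/(-48); at y = 0 this is -1/24.

-1/24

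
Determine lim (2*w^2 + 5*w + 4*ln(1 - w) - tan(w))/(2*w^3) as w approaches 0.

Substitution gives 0/0 (the numerator vanishes to order 3).
Expand each term to order w^3: the coefficient of w^3 in −tan(w) is -1/3 and in 4·ln(1 - w) is -4/3.
Lower-order terms cancel with the polynomial part, so the numerator is (-5/3)·w^3 + o(w^3), and the limit is (-5/3)/(2) = -5/6.

-5/6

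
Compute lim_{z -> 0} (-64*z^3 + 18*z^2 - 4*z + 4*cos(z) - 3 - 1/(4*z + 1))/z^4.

Substitution gives 0/0 (the numerator vanishes to order 4).
Expand each term to order z^4: the coefficient of z^4 in 4·cos(z) is 1/6 and in −1/(1 + 4z) is -256.
Lower-order terms cancel with the polynomial part, so the numerator is (-1535/6)·z^4 + o(z^4), and the limit is (-1535/6)/(1) = -1535/6.

-1535/6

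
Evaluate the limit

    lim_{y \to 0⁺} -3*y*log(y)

This is a 0·(−∞) form. Rewrite as -3·ln(y) / y^(−1) and apply L'Hôpital:
the derivative quotient is -3·(1/y) / (−1·y^(−2)) = (3/1)·y^1 → 0.

0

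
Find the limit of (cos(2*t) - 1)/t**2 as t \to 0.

-2

Direct substitution gives 0/0.
Apply L'Hôpital: lim (-2*sin(2*t))/(2*t), still 0/0.
After 2 applications of L'Hôpital's rule the quotient is (-4*cos(2*t))/(2); substituting t = 0 gives -2.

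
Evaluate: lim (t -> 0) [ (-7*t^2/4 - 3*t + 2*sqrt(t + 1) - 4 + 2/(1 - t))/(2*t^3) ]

Substitution gives 0/0; apply L'Hôpital's rule 3 times.
After differentiating numerator and denominator 3 times the quotient is (3/(4*(t + 1)^(5/2)) + 12/(t - 1)^4)/(12); at t = 0 this is 17/16.

17/16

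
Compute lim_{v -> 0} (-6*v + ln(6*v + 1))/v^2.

Direct substitution gives 0/0.
Apply L'Hôpital: lim (-6 + 6/(6*v + 1))/(2*v), still 0/0.
After 2 applications of L'Hôpital's rule the quotient is (-36/(6*v + 1)^2)/(2); substituting v = 0 gives -18.

-18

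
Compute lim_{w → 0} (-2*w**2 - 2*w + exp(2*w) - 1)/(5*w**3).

4/15

Direct substitution gives 0/0.
Apply L'Hôpital: lim (-4*w + 2*e^(2*w) - 2)/(15*w^2), still 0/0.
Apply L'Hôpital: lim (4*e^(2*w) - 4)/(30*w), still 0/0.
After 3 applications of L'Hôpital's rule the quotient is (8*e^(2*w))/(30); substituting w = 0 gives 4/15.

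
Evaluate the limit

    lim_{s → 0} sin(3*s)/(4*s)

Substitution gives 0/0.
Write it as (3/4)·sin(3s)/(3s); since sin(u)/u → 1, the limit is 3/4.

3/4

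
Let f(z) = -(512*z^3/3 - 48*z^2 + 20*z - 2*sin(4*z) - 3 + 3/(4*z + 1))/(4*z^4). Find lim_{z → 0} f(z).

-192

Substitution gives 0/0 (the numerator vanishes to order 4).
Expand each term to order z^4: the coefficient of z^4 in -2·sin(4z) is 0 and in 3·1/(1 + 4z) is 768.
Lower-order terms cancel with the polynomial part, so the numerator is (768)·z^4 + o(z^4), and the limit is (768)/(-4) = -192.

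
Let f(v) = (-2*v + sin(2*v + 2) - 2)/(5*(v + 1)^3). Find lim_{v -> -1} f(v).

Direct substitution gives 0/0.
Apply L'Hôpital: lim (2*cos(2*v + 2) - 2)/(15*(v + 1)^2), still 0/0.
Apply L'Hôpital: lim (-4*sin(2*v + 2))/(30*v + 30), still 0/0.
After 3 applications of L'Hôpital's rule the quotient is (-8*cos(2*v + 2))/(30); substituting v = -1 gives -4/15.

-4/15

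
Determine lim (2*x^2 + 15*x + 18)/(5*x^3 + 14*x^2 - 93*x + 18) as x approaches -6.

-1/31

Since x = -6 makes numerator and denominator zero, (x + 6) divides both.
Cancelling it gives (2*x + 3)/(5*x^2 - 16*x + 3); now plug in x = -6 to get -1/31.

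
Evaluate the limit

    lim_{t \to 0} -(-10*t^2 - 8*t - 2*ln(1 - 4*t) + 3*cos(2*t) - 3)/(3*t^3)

Substitution gives 0/0 (the numerator vanishes to order 3).
Expand each term to order t^3: the coefficient of t^3 in 3·cos(2t) is 0 and in -2·ln(1 - 4t) is 128/3.
Lower-order terms cancel with the polynomial part, so the numerator is (128/3)·t^3 + o(t^3), and the limit is (128/3)/(-3) = -128/9.

-128/9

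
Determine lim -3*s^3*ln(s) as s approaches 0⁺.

0

This is a 0·(−∞) form. Rewrite as -3·ln(s) / s^(−3) and apply L'Hôpital:
the derivative quotient is -3·(1/s) / (−3·s^(−4)) = (3/3)·s^3 → 0.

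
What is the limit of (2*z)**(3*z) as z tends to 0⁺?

Base → 0⁺ and exponent → 0⁺: a 0^0 form.
Take logs: 3z·ln(2z). This is 0·(−∞); rewriting as ln(2z)/(1/(3z)) and applying L'Hôpital gives 0.
Hence the limit is e^0 = 1.

1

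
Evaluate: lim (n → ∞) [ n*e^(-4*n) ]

0

Write as n^1/e^{4n}, an ∞/∞ form.
Exponential growth dominates any polynomial, so repeated L'Hôpital (or the standard result) gives 0.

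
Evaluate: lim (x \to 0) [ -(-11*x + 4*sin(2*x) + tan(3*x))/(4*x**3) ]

-11/12

Substitution gives 0/0; apply L'Hôpital's rule 3 times.
After differentiating numerator and denominator 3 times the quotient is (-32*cos(2*x) + 162*tan(3*x)^4 + 216*tan(3*x)^2 + 54)/(-24); at x = 0 this is -11/12.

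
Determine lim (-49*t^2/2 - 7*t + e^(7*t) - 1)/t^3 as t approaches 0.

343/6

Direct substitution gives 0/0.
Apply L'Hôpital: lim (-49*t + 7*e^(7*t) - 7)/(3*t^2), still 0/0.
Apply L'Hôpital: lim (49*e^(7*t) - 49)/(6*t), still 0/0.
After 3 applications of L'Hôpital's rule the quotient is (343*e^(7*t))/(6); substituting t = 0 gives 343/6.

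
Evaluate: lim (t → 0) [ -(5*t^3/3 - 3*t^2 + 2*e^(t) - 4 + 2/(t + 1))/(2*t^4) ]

Substitution gives 0/0 (the numerator vanishes to order 4).
Expand each term to order t^4: the coefficient of t^4 in 2·1/(1 + t) is 2 and in 2·e^(t) is 1/12.
Lower-order terms cancel with the polynomial part, so the numerator is (25/12)·t^4 + o(t^4), and the limit is (25/12)/(-2) = -25/24.

-25/24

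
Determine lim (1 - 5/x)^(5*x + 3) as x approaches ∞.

e^(-25)

The base → 1 and the exponent → ∞: a 1^∞ form.
Take logarithms: (5x + 3)·ln(1 - 5/x). Since ln(1+u) ~ u for small u, this behaves like (5x)·(-5/x) → -25.
So the limit is e^(-25).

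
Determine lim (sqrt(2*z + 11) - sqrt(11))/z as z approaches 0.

Substitution gives 0/0. Multiply numerator and denominator by the conjugate √(11 + 2z) + √11.
The numerator becomes (11 + 2z) − 11 = 2z, so the expression simplifies to 2/(√(11 + 2z) + √11).
Letting z → 0 gives 2/(2√11) = √(11)/11.

√(11)/11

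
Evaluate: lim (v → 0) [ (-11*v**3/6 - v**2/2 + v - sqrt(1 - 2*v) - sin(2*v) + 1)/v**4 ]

5/8

Substitution gives 0/0 (the numerator vanishes to order 4).
Expand each term to order v^4: the coefficient of v^4 in −sin(2v) is 0 and in −√(1 - 2v) is 5/8.
Lower-order terms cancel with the polynomial part, so the numerator is (5/8)·v^4 + o(v^4), and the limit is (5/8)/(1) = 5/8.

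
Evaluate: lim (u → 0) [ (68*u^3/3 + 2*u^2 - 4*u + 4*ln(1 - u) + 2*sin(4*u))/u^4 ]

-1

Substitution gives 0/0; apply L'Hôpital's rule 4 times.
After differentiating numerator and denominator 4 times the quotient is (512*sin(4*u) - 24/(u - 1)^4)/(24); at u = 0 this is -1.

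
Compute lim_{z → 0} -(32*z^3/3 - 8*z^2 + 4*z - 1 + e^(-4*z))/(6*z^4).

-16/9

Direct substitution gives 0/0.
Apply L'Hôpital: lim (32*z^2 - 16*z + 4 - 4*e^(-4*z))/(-24*z^3), still 0/0.
Apply L'Hôpital: lim (64*z - 16 + 16*e^(-4*z))/(-72*z^2), still 0/0.
Apply L'Hôpital: lim (64 - 64*e^(-4*z))/(-144*z), still 0/0.
After 4 applications of L'Hôpital's rule the quotient is (256*e^(-4*z))/(-144); substituting z = 0 gives -16/9.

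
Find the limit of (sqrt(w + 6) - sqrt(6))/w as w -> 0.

A 0/0 form; rationalise with √(6 + w) + √6. This collapses the numerator to w, leaving 1/(√(6 + w) + √6) → 1/(2√6) = √(6)/12.

√(6)/12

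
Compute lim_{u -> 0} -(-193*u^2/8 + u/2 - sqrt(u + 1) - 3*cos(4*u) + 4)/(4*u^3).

Substitution gives 0/0 (the numerator vanishes to order 3).
Expand each term to order u^3: the coefficient of u^3 in −√(1 + u) is -1/16 and in -3·cos(4u) is 0.
Lower-order terms cancel with the polynomial part, so the numerator is (-1/16)·u^3 + o(u^3), and the limit is (-1/16)/(-4) = 1/64.

1/64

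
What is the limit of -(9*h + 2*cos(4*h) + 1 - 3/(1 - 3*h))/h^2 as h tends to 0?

Substitution gives 0/0; apply L'Hôpital's rule 2 times.
After differentiating numerator and denominator 2 times the quotient is (-32*cos(4*h) + 54/(3*h - 1)^3)/(-2); at h = 0 this is 43.

43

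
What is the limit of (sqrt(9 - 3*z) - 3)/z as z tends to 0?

A 0/0 form; rationalise with √(9 - 3z) + √9. This collapses the numerator to -3z, leaving -3/(√(9 - 3z) + √9) → -3/(2√9) = -1/2.

-1/2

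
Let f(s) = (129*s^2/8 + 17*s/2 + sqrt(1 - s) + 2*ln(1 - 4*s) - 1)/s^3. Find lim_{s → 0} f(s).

-2051/48

Substitution gives 0/0 (the numerator vanishes to order 3).
Expand each term to order s^3: the coefficient of s^3 in √(1 - s) is -1/16 and in 2·ln(1 - 4s) is -128/3.
Lower-order terms cancel with the polynomial part, so the numerator is (-2051/48)·s^3 + o(s^3), and the limit is (-2051/48)/(1) = -2051/48.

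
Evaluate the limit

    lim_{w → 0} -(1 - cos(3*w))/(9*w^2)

-1/2

Substitution gives 0/0.
Use (1 − cos u)/u² → 1/2 with u = 3w: the limit is 3²/(2·(-9)) = -1/2.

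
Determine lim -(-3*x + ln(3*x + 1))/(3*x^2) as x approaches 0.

Direct substitution gives 0/0.
Apply L'Hôpital: lim (-3 + 3/(3*x + 1))/(-6*x), still 0/0.
After 2 applications of L'Hôpital's rule the quotient is (-9/(3*x + 1)^2)/(-6); substituting x = 0 gives 3/2.

3/2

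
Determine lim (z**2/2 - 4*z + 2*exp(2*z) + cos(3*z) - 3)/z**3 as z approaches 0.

8/3

Substitution gives 0/0; apply L'Hôpital's rule 3 times.
After differentiating numerator and denominator 3 times the quotient is (16*e^(2*z) + 27*sin(3*z))/(6); at z = 0 this is 8/3.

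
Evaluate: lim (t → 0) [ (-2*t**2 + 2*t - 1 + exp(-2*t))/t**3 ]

-4/3

Direct substitution gives 0/0.
Apply L'Hôpital: lim (-4*t + 2 - 2*e^(-2*t))/(3*t^2), still 0/0.
Apply L'Hôpital: lim (-4 + 4*e^(-2*t))/(6*t), still 0/0.
After 3 applications of L'Hôpital's rule the quotient is (-8*e^(-2*t))/(6); substituting t = 0 gives -4/3.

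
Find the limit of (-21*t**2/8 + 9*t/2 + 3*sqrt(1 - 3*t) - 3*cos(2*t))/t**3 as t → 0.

-81/16

Substitution gives 0/0; apply L'Hôpital's rule 3 times.
After differentiating numerator and denominator 3 times the quotient is (-24*sin(2*t) - 243/(8*(1 - 3*t)^(5/2)))/(6); at t = 0 this is -81/16.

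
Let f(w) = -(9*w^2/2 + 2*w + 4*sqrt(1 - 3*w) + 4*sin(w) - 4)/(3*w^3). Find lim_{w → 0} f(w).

89/36

Substitution gives 0/0; apply L'Hôpital's rule 3 times.
After differentiating numerator and denominator 3 times the quotient is (-4*cos(w) - 81/(2*(1 - 3*w)^(5/2)))/(-18); at w = 0 this is 89/36.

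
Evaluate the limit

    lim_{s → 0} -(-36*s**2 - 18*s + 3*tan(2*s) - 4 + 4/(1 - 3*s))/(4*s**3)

-29

Substitution gives 0/0 (the numerator vanishes to order 3).
Expand each term to order s^3: the coefficient of s^3 in 3·tan(2s) is 8 and in 4·1/(1 - 3s) is 108.
Lower-order terms cancel with the polynomial part, so the numerator is (116)·s^3 + o(s^3), and the limit is (116)/(-4) = -29.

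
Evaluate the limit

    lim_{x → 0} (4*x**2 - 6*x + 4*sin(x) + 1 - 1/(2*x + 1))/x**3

22/3

Substitution gives 0/0; apply L'Hôpital's rule 3 times.
After differentiating numerator and denominator 3 times the quotient is (-4*cos(x) + 48/(2*x + 1)^4)/(6); at x = 0 this is 22/3.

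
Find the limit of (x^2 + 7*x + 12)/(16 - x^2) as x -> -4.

Direct substitution gives 0/0, so factor. Both numerator and denominator have (x + 4) as a factor.
After cancelling, the expression reduces to (x + 3)/(4 - x).
Substituting x = -4 gives -1/8.

-1/8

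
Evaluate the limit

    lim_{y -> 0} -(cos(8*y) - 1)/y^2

32

Direct substitution gives 0/0.
Apply L'Hôpital: lim (-8*sin(8*y))/(-2*y), still 0/0.
After 2 applications of L'Hôpital's rule the quotient is (-64*cos(8*y))/(-2); substituting y = 0 gives 32.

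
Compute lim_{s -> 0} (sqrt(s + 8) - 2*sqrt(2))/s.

A 0/0 form; rationalise with √(8 + s) + √8. This collapses the numerator to s, leaving 1/(√(8 + s) + √8) → 1/(2√8) = √(2)/8.

√(2)/8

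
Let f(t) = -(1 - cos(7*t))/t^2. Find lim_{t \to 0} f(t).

Substitution gives 0/0.
Use (1 − cos u)/u² → 1/2 with u = 7t: the limit is 7²/(2·(-1)) = -49/2.

-49/2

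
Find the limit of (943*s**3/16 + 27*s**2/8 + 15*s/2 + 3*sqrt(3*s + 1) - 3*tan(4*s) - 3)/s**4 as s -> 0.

-1215/128

Substitution gives 0/0 (the numerator vanishes to order 4).
Expand each term to order s^4: the coefficient of s^4 in 3·√(1 + 3s) is -1215/128 and in -3·tan(4s) is 0.
Lower-order terms cancel with the polynomial part, so the numerator is (-1215/128)·s^4 + o(s^4), and the limit is (-1215/128)/(1) = -1215/128.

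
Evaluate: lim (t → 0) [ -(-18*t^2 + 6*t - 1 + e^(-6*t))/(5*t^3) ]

36/5

Direct substitution gives 0/0.
Apply L'Hôpital: lim (-36*t + 6 - 6*e^(-6*t))/(-15*t^2), still 0/0.
Apply L'Hôpital: lim (-36 + 36*e^(-6*t))/(-30*t), still 0/0.
After 3 applications of L'Hôpital's rule the quotient is (-216*e^(-6*t))/(-30); substituting t = 0 gives 36/5.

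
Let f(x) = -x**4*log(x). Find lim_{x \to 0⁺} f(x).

0

This is a 0·(−∞) form. Rewrite as -1·ln(x) / x^(−4) and apply L'Hôpital:
the derivative quotient is -1·(1/x) / (−4·x^(−5)) = (1/4)·x^4 → 0.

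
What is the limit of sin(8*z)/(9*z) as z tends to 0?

8/9

Substitution gives 0/0.
Write it as (8/9)·sin(8z)/(8z); since sin(u)/u → 1, the limit is 8/9.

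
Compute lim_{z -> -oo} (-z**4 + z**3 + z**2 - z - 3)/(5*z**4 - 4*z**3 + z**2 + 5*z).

Numerator and denominator both have degree 4.
Dividing every term by z^4, all lower-order terms vanish and the limit is the ratio of leading coefficients, -1/(5) = -1/5.

-1/5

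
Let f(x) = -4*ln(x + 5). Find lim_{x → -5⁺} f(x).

As x → -5⁺, x + 5 → 0⁺ and ln(x + 5) → −∞.
Multiplying by -4 gives ∞.

∞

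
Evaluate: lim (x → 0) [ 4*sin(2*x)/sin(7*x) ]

8/7

Substitution gives 0/0.
Divide numerator and denominator by x: sin(2x)/x → 2 and sin(7x)/x → 7, so the limit is 4·2/7 = 8/7.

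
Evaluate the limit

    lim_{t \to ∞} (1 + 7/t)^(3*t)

Let L be the limit and take ln: ln L = lim (3t)·ln(1 + 7/t) = lim (3t)·(7/t + O(1/t²)) = 21.
Hence L = e^(21).

e^(21)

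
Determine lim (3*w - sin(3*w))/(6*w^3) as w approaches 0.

3/4

Direct substitution gives 0/0.
Apply L'Hôpital: lim (3 - 3*cos(3*w))/(18*w^2), still 0/0.
Apply L'Hôpital: lim (9*sin(3*w))/(36*w), still 0/0.
After 3 applications of L'Hôpital's rule the quotient is (27*cos(3*w))/(36); substituting w = 0 gives 3/4.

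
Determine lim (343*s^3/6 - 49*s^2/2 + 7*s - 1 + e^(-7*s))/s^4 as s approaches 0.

2401/24

Direct substitution gives 0/0.
Apply L'Hôpital: lim (343*s^2/2 - 49*s + 7 - 7*e^(-7*s))/(4*s^3), still 0/0.
Apply L'Hôpital: lim (343*s - 49 + 49*e^(-7*s))/(12*s^2), still 0/0.
Apply L'Hôpital: lim (343 - 343*e^(-7*s))/(24*s), still 0/0.
After 4 applications of L'Hôpital's rule the quotient is (2401*e^(-7*s))/(24); substituting s = 0 gives 2401/24.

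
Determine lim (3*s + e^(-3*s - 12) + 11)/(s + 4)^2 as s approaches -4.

9/2

Direct substitution gives 0/0.
Apply L'Hôpital: lim (3 - 3*e^(-3*s - 12))/(2*s + 8), still 0/0.
After 2 applications of L'Hôpital's rule the quotient is (9*e^(-3*s - 12))/(2); substituting s = -4 gives 9/2.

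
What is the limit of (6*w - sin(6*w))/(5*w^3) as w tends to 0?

36/5

Direct substitution gives 0/0.
Apply L'Hôpital: lim (6 - 6*cos(6*w))/(15*w^2), still 0/0.
Apply L'Hôpital: lim (36*sin(6*w))/(30*w), still 0/0.
After 3 applications of L'Hôpital's rule the quotient is (216*cos(6*w))/(30); substituting w = 0 gives 36/5.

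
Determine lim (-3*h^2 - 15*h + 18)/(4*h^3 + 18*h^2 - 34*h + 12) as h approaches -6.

Direct substitution gives 0/0, so factor. Both numerator and denominator have (h + 6) as a factor.
After cancelling, the expression reduces to (3 - 3*h)/(4*h^2 - 6*h + 2).
Substituting h = -6 gives 3/26.

3/26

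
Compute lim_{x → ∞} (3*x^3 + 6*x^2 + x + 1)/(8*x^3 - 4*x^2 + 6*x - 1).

3/8

Numerator and denominator both have degree 3.
Dividing every term by x^3, all lower-order terms vanish and the limit is the ratio of leading coefficients, 3/(8) = 3/8.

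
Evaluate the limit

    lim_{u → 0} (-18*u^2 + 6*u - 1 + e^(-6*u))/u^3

-36

Direct substitution gives 0/0.
Apply L'Hôpital: lim (-36*u + 6 - 6*e^(-6*u))/(3*u^2), still 0/0.
Apply L'Hôpital: lim (-36 + 36*e^(-6*u))/(6*u), still 0/0.
After 3 applications of L'Hôpital's rule the quotient is (-216*e^(-6*u))/(6); substituting u = 0 gives -36.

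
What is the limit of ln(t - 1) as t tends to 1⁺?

As t → 1⁺, t - 1 → 0⁺ and ln(t - 1) → −∞.
Multiplying by 1 gives -∞.

-∞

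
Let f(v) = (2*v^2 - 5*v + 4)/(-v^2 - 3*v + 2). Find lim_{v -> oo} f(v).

-2

Numerator and denominator both have degree 2.
Dividing every term by v^2, all lower-order terms vanish and the limit is the ratio of leading coefficients, 2/(-1) = -2.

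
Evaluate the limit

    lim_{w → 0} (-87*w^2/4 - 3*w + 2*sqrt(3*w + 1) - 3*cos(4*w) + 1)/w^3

Substitution gives 0/0; apply L'Hôpital's rule 3 times.
After differentiating numerator and denominator 3 times the quotient is (-192*sin(4*w) + 81/(4*(3*w + 1)^(5/2)))/(6); at w = 0 this is 27/8.

27/8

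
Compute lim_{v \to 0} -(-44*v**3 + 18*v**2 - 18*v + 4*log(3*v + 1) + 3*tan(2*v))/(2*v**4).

Substitution gives 0/0; apply L'Hôpital's rule 4 times.
After differentiating numerator and denominator 4 times the quotient is (1152*tan(2*v)^3/cos(2*v)^2 + 768*tan(2*v)/cos(2*v)^2 - 1944/(3*v + 1)^4)/(-48); at v = 0 this is 81/2.

81/2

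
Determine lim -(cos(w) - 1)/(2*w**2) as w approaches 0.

1/4

Direct substitution gives 0/0.
Apply L'Hôpital: lim (-sin(w))/(-4*w), still 0/0.
After 2 applications of L'Hôpital's rule the quotient is (-cos(w))/(-4); substituting w = 0 gives 1/4.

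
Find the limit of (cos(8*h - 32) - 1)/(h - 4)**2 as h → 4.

Direct substitution gives 0/0.
Apply L'Hôpital: lim (-8*sin(8*h - 32))/(2*h - 8), still 0/0.
After 2 applications of L'Hôpital's rule the quotient is (-64*cos(8*h - 32))/(2); substituting h = 4 gives -32.

-32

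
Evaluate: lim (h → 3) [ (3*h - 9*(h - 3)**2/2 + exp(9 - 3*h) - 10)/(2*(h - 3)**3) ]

-9/4

Direct substitution gives 0/0.
Apply L'Hôpital: lim (-9*h - 3*e^(9 - 3*h) + 30)/(6*(h - 3)^2), still 0/0.
Apply L'Hôpital: lim (9*e^(9 - 3*h) - 9)/(12*h - 36), still 0/0.
After 3 applications of L'Hôpital's rule the quotient is (-27*e^(9 - 3*h))/(12); substituting h = 3 gives -9/4.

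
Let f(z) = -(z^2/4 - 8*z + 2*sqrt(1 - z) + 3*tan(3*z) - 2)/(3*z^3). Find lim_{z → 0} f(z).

Substitution gives 0/0 (the numerator vanishes to order 3).
Expand each term to order z^3: the coefficient of z^3 in 2·√(1 - z) is -1/8 and in 3·tan(3z) is 27.
Lower-order terms cancel with the polynomial part, so the numerator is (215/8)·z^3 + o(z^3), and the limit is (215/8)/(-3) = -215/24.

-215/24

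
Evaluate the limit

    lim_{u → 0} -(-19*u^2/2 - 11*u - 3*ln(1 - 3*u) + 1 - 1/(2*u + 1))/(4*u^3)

Substitution gives 0/0; apply L'Hôpital's rule 3 times.
After differentiating numerator and denominator 3 times the quotient is (-162/(3*u - 1)^3 + 48/(2*u + 1)^4)/(-24); at u = 0 this is -35/4.

-35/4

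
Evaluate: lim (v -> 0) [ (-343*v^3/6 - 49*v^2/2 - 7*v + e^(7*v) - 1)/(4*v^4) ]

2401/96

Direct substitution gives 0/0.
Apply L'Hôpital: lim (-343*v^2/2 - 49*v + 7*e^(7*v) - 7)/(16*v^3), still 0/0.
Apply L'Hôpital: lim (-343*v + 49*e^(7*v) - 49)/(48*v^2), still 0/0.
Apply L'Hôpital: lim (343*e^(7*v) - 343)/(96*v), still 0/0.
After 4 applications of L'Hôpital's rule the quotient is (2401*e^(7*v))/(96); substituting v = 0 gives 2401/96.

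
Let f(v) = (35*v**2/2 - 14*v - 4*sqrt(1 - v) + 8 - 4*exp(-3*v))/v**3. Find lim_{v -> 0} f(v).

Substitution gives 0/0 (the numerator vanishes to order 3).
Expand each term to order v^3: the coefficient of v^3 in -4·√(1 - v) is 1/4 and in -4·e^(-3v) is 18.
Lower-order terms cancel with the polynomial part, so the numerator is (73/4)·v^3 + o(v^3), and the limit is (73/4)/(1) = 73/4.

73/4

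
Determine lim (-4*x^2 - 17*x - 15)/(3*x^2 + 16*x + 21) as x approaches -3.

At x = -3 both the top and bottom vanish — a removable singularity. Factoring out (x + 3) from each leaves (-4*x - 5)/(3*x + 7), which at x = -3 equals -7/2.

-7/2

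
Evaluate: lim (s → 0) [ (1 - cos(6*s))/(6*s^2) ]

Substitution gives 0/0.
Use (1 − cos u)/u² → 1/2 with u = 6s: the limit is 6²/(2·6) = 3.

3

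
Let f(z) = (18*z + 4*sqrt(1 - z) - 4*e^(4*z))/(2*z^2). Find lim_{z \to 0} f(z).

-65/4

Substitution gives 0/0; apply L'Hôpital's rule 2 times.
After differentiating numerator and denominator 2 times the quotient is (-64*e^(4*z) - 1/(1 - z)^(3/2))/(4); at z = 0 this is -65/4.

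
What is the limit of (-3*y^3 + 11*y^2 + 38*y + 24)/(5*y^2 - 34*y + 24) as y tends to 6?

At y = 6 both the top and bottom vanish — a removable singularity. Factoring out (y - 6) from each leaves (-3*y^2 - 7*y - 4)/(5*y - 4), which at y = 6 equals -77/13.

-77/13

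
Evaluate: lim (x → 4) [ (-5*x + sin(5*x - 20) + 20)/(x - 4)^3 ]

-125/6

Direct substitution gives 0/0.
Apply L'Hôpital: lim (5*cos(5*x - 20) - 5)/(3*(x - 4)^2), still 0/0.
Apply L'Hôpital: lim (-25*sin(5*x - 20))/(6*x - 24), still 0/0.
After 3 applications of L'Hôpital's rule the quotient is (-125*cos(5*x - 20))/(6); substituting x = 4 gives -125/6.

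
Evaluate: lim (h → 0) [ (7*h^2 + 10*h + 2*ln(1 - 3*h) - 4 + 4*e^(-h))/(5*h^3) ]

Substitution gives 0/0 (the numerator vanishes to order 3).
Expand each term to order h^3: the coefficient of h^3 in 4·e^(-h) is -2/3 and in 2·ln(1 - 3h) is -18.
Lower-order terms cancel with the polynomial part, so the numerator is (-56/3)·h^3 + o(h^3), and the limit is (-56/3)/(5) = -56/15.

-56/15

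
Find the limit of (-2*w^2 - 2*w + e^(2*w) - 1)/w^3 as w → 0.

Direct substitution gives 0/0.
Apply L'Hôpital: lim (-4*w + 2*e^(2*w) - 2)/(3*w^2), still 0/0.
Apply L'Hôpital: lim (4*e^(2*w) - 4)/(6*w), still 0/0.
After 3 applications of L'Hôpital's rule the quotient is (8*e^(2*w))/(6); substituting w = 0 gives 4/3.

4/3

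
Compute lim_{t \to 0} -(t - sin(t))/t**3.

Direct substitution gives 0/0.
Apply L'Hôpital: lim (1 - cos(t))/(-3*t^2), still 0/0.
Apply L'Hôpital: lim (sin(t))/(-6*t), still 0/0.
After 3 applications of L'Hôpital's rule the quotient is (cos(t))/(-6); substituting t = 0 gives -1/6.

-1/6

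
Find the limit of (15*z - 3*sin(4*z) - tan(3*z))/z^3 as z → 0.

Substitution gives 0/0; apply L'Hôpital's rule 3 times.
After differentiating numerator and denominator 3 times the quotient is (192*cos(4*z) - 162*tan(3*z)^4 - 216*tan(3*z)^2 - 54)/(6); at z = 0 this is 23.

23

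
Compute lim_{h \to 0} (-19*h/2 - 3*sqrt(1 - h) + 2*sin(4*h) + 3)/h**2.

Substitution gives 0/0; apply L'Hôpital's rule 2 times.
After differentiating numerator and denominator 2 times the quotient is (-32*sin(4*h) + 3/(4*(1 - h)^(3/2)))/(2); at h = 0 this is 3/8.

3/8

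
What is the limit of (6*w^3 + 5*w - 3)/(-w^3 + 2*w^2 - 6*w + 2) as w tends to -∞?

Numerator and denominator both have degree 3.
Dividing every term by w^3, all lower-order terms vanish and the limit is the ratio of leading coefficients, 6/(-1) = -6.

-6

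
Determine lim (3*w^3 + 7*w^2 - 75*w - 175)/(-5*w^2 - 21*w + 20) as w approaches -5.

80/29

At w = -5 both the top and bottom vanish — a removable singularity. Factoring out (w + 5) from each leaves (3*w^2 - 8*w - 35)/(4 - 5*w), which at w = -5 equals 80/29.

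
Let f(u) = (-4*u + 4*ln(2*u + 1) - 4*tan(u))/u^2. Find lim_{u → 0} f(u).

-8

Substitution gives 0/0 (the numerator vanishes to order 2).
Expand each term to order u^2: the coefficient of u^2 in -4·tan(u) is 0 and in 4·ln(1 + 2u) is -8.
Lower-order terms cancel with the polynomial part, so the numerator is (-8)·u^2 + o(u^2), and the limit is (-8)/(1) = -8.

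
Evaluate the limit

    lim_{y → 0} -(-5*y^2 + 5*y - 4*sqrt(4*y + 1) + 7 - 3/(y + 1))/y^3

13

Substitution gives 0/0 (the numerator vanishes to order 3).
Expand each term to order y^3: the coefficient of y^3 in -3·1/(1 + y) is 3 and in -4·√(1 + 4y) is -16.
Lower-order terms cancel with the polynomial part, so the numerator is (-13)·y^3 + o(y^3), and the limit is (-13)/(-1) = 13.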